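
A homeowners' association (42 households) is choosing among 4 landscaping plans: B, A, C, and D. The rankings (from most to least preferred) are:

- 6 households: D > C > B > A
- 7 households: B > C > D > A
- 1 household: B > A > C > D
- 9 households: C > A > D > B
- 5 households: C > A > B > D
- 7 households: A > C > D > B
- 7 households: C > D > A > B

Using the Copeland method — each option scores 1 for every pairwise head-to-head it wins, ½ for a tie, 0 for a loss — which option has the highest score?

B: loses to A, C, and D → score 0.
A: beats B and D; loses to C → score 2.
C: beats B, A, and D → score 3.
D: beats B; loses to A and C → score 1.
C has the best pairwise record.

C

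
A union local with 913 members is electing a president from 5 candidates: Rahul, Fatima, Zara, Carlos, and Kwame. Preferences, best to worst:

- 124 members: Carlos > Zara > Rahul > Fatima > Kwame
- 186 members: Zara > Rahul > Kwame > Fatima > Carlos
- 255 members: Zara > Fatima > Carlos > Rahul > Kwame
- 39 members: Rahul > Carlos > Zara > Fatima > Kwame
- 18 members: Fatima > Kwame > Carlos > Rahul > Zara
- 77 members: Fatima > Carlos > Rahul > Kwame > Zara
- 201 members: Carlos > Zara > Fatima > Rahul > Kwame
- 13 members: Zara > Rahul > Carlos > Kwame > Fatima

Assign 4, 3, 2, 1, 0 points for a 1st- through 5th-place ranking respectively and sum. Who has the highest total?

Zara

Rahul: 124·2 + 186·3 + 255·1 + 39·4 + 18·1 + 77·2 + 201·1 + 13·3 = 1629
Fatima: 124·1 + 186·1 + 255·3 + 39·1 + 18·4 + 77·4 + 201·2 + 13·0 = 1896
Zara: 124·3 + 186·4 + 255·4 + 39·2 + 18·0 + 77·0 + 201·3 + 13·4 = 2869
Carlos: 124·4 + 186·0 + 255·2 + 39·3 + 18·2 + 77·3 + 201·4 + 13·2 = 2220
Kwame: 124·0 + 186·2 + 255·0 + 39·0 + 18·3 + 77·1 + 201·0 + 13·1 = 516
Zara has the highest Borda score (2869).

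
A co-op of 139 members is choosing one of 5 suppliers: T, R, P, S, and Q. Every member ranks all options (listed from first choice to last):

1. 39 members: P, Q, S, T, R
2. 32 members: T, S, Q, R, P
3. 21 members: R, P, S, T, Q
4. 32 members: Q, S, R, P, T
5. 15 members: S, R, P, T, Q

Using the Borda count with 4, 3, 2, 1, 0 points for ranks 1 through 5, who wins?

T: 39·1 + 32·4 + 21·1 + 32·0 + 15·1 = 203
R: 39·0 + 32·1 + 21·4 + 32·2 + 15·3 = 225
P: 39·4 + 32·0 + 21·3 + 32·1 + 15·2 = 281
S: 39·2 + 32·3 + 21·2 + 32·3 + 15·4 = 372
Q: 39·3 + 32·2 + 21·0 + 32·4 + 15·0 = 309
S has the highest Borda score (372).

S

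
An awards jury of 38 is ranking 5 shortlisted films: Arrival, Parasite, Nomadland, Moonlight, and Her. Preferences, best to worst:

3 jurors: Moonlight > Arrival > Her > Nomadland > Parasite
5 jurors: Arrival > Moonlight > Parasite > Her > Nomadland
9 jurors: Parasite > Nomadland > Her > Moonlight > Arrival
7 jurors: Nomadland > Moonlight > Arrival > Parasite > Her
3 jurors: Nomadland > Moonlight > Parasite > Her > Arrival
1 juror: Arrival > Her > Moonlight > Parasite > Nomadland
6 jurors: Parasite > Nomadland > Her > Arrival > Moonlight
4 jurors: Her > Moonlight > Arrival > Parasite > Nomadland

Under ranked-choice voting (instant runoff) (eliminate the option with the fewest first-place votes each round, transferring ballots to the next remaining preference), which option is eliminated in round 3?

Nomadland

Round 1: Arrival 6, Parasite 15, Nomadland 10, Moonlight 3, Her 4. Eliminate Moonlight.
Round 2: Arrival 9, Parasite 15, Nomadland 10, Her 4. Eliminate Her.
Round 3: Arrival 13, Parasite 15, Nomadland 10. Eliminate Nomadland.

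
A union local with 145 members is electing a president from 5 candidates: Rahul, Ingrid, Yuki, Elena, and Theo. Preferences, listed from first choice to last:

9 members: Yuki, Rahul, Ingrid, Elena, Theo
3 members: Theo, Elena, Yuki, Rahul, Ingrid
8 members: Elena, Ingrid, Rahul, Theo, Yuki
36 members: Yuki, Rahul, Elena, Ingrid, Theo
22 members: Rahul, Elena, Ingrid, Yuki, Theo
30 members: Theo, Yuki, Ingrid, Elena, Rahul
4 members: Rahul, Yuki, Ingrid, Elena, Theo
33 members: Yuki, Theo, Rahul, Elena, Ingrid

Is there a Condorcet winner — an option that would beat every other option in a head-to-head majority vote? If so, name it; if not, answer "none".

Yuki

Yuki vs Rahul: 111–34 for Yuki.
Yuki vs Ingrid: 115–30 for Yuki.
Yuki vs Elena: 112–33 for Yuki.
Yuki vs Theo: 104–41 for Yuki.
Yuki beats every other option head-to-head.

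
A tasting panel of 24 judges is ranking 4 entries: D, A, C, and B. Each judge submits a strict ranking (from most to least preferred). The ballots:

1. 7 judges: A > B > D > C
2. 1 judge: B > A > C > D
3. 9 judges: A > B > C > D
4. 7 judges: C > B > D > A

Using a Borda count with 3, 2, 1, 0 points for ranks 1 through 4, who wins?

D: 7·1 + 1·0 + 9·0 + 7·1 = 14
A: 7·3 + 1·2 + 9·3 + 7·0 = 50
C: 7·0 + 1·1 + 9·1 + 7·3 = 31
B: 7·2 + 1·3 + 9·2 + 7·2 = 49
A has the highest Borda score (50).

A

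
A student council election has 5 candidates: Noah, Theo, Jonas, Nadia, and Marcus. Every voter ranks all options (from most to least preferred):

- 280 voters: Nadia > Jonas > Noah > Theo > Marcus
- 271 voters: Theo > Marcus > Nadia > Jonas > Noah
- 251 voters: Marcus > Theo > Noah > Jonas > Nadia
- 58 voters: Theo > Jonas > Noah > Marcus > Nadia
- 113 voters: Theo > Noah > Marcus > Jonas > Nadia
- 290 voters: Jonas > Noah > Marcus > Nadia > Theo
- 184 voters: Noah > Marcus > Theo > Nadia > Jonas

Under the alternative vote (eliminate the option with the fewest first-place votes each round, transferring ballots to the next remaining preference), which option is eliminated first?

Noah

Round 1: Noah 184, Theo 442, Jonas 290, Nadia 280, Marcus 251. Eliminate Noah.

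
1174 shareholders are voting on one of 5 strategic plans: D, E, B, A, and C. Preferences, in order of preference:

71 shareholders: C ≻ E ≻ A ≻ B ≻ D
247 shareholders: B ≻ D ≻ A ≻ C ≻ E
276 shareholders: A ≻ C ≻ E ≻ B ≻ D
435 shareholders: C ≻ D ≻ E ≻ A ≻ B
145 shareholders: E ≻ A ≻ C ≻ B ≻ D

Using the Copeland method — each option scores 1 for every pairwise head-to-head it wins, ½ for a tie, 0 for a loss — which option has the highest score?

D: beats E and A; loses to B and C → score 2.
E: beats B and A; loses to D and C → score 2.
B: beats D; loses to E, A, and C → score 1.
A: beats B and C; loses to D and E → score 2.
C: beats D, E, and B; loses to A → score 3.
C has the best pairwise record.

C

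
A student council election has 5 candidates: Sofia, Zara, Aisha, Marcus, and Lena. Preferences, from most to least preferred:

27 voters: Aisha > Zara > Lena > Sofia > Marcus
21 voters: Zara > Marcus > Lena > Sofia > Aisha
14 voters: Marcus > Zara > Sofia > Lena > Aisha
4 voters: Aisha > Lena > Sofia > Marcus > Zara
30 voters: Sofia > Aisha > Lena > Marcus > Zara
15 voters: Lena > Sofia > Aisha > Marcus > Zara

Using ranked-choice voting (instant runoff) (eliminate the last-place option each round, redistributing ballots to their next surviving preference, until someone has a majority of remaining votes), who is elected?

Round 1: Sofia 30, Zara 21, Aisha 31, Marcus 14, Lena 15. Eliminate Marcus.
Round 2: Sofia 30, Zara 35, Aisha 31, Lena 15. Eliminate Lena.
Round 3: Sofia 45, Zara 35, Aisha 31. Eliminate Aisha.
Round 4: Sofia 49, Zara 62. Zara has a majority.

Zara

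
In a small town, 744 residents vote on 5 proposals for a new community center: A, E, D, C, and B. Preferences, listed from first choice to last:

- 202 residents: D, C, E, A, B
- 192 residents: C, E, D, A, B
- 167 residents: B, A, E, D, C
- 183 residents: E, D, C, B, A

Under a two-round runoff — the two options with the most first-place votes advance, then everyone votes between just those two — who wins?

Round 1 first-place votes: A 0, E 183, D 202, C 192, B 167.
D and C advance.
Runoff: D is preferred to C by 552 voters; C by 192.
D wins the runoff.

D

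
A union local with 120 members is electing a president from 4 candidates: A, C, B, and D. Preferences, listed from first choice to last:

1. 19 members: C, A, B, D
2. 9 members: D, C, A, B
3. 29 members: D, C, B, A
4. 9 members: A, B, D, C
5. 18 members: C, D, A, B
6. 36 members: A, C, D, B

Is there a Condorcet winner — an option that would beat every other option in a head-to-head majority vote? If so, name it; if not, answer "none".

C vs A: 75–45 for C.
C vs B: 111–9 for C.
C vs D: 73–47 for C.
C beats every other option head-to-head.

C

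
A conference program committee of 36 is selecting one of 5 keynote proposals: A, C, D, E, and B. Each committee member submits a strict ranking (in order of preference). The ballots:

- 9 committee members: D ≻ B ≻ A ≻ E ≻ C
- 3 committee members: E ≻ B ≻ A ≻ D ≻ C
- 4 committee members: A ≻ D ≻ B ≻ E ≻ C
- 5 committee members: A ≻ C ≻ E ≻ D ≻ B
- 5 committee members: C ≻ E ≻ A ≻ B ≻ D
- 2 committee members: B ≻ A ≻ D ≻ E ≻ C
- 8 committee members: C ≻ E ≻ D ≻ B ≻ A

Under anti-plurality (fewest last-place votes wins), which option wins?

Last-place votes: A 8, C 18, D 5, E 0, B 5.
E is ranked last by the fewest voters, so E wins.

E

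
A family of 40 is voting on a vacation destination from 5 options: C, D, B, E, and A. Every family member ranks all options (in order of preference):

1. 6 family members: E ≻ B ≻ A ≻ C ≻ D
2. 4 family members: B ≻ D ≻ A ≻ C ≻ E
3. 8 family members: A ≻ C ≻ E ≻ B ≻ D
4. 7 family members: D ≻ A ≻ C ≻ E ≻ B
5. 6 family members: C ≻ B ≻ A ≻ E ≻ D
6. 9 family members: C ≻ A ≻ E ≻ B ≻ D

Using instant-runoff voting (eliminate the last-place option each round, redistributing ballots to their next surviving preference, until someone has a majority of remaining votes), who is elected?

Round 1: C 15, D 7, B 4, E 6, A 8. Eliminate B.
Round 2: C 15, D 11, E 6, A 8. Eliminate E.
Round 3: C 15, D 11, A 14. Eliminate D.
Round 4: C 15, A 25. A has a majority.

A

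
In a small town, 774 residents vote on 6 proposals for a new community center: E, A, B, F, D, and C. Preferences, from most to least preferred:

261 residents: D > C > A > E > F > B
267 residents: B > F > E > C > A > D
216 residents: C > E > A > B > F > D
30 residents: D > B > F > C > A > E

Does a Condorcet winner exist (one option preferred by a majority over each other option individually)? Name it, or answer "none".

C

C vs E: 507–267 for C.
C vs A: 774–0 for C.
C vs B: 477–297 for C.
C vs F: 477–297 for C.
C vs D: 483–291 for C.
C beats every other option head-to-head.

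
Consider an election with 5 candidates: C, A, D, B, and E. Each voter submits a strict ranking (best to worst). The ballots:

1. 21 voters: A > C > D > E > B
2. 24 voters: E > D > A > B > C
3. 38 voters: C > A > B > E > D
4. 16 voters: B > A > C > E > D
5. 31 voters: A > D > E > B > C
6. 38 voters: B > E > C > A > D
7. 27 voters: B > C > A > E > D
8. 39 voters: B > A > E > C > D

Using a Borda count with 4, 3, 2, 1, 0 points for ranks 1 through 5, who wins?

C: 21·3 + 24·0 + 38·4 + 16·2 + 31·0 + 38·2 + 27·3 + 39·1 = 443
A: 21·4 + 24·2 + 38·3 + 16·3 + 31·4 + 38·1 + 27·2 + 39·3 = 627
D: 21·2 + 24·3 + 38·0 + 16·0 + 31·3 + 38·0 + 27·0 + 39·0 = 207
B: 21·0 + 24·1 + 38·2 + 16·4 + 31·1 + 38·4 + 27·4 + 39·4 = 611
E: 21·1 + 24·4 + 38·1 + 16·1 + 31·2 + 38·3 + 27·1 + 39·2 = 452
A has the highest Borda score (627).

A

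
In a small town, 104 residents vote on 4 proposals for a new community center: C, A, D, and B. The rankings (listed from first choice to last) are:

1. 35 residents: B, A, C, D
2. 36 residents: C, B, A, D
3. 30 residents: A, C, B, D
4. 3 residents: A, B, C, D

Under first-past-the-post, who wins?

First-place votes: C 36, A 33, D 0, B 35.
C has the most first-place votes.

C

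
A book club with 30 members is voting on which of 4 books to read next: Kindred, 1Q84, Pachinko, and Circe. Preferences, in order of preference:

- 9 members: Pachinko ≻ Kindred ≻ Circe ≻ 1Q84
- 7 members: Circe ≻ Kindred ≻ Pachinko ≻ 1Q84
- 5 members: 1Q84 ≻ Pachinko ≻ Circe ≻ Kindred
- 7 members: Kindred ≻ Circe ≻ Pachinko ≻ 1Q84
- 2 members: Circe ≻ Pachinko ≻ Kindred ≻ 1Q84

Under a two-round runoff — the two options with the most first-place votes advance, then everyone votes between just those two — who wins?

Round 1 first-place votes: Kindred 7, 1Q84 5, Pachinko 9, Circe 9.
Pachinko and Circe advance.
Runoff: Pachinko is preferred to Circe by 14 voters; Circe by 16.
Circe wins the runoff.

Circe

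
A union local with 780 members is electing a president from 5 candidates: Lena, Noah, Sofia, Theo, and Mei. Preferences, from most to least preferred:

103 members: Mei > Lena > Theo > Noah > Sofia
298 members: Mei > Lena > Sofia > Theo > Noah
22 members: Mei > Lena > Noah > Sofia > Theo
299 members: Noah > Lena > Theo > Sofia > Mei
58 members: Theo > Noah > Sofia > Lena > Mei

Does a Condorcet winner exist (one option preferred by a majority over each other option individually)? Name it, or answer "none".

Mei vs Lena: 423–357 for Mei.
Mei vs Noah: 423–357 for Mei.
Mei vs Sofia: 423–357 for Mei.
Mei vs Theo: 423–357 for Mei.
Mei beats every other option head-to-head.

Mei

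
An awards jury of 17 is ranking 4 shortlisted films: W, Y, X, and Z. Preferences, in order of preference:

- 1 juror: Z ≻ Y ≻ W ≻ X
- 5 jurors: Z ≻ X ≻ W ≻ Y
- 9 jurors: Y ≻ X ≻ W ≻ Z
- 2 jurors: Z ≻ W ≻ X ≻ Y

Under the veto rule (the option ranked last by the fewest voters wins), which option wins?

W

Last-place votes: W 0, Y 7, X 1, Z 9.
W is ranked last by the fewest voters, so W wins.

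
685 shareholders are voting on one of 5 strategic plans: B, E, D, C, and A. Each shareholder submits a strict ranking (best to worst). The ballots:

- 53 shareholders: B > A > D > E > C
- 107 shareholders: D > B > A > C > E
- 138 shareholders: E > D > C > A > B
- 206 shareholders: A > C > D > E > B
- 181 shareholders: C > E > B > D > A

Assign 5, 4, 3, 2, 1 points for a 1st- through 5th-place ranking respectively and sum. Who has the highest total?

B: 53·5 + 107·4 + 138·1 + 206·1 + 181·3 = 1580
E: 53·2 + 107·1 + 138·5 + 206·2 + 181·4 = 2039
D: 53·3 + 107·5 + 138·4 + 206·3 + 181·2 = 2226
C: 53·1 + 107·2 + 138·3 + 206·4 + 181·5 = 2410
A: 53·4 + 107·3 + 138·2 + 206·5 + 181·1 = 2020
C has the highest Borda score (2410).

C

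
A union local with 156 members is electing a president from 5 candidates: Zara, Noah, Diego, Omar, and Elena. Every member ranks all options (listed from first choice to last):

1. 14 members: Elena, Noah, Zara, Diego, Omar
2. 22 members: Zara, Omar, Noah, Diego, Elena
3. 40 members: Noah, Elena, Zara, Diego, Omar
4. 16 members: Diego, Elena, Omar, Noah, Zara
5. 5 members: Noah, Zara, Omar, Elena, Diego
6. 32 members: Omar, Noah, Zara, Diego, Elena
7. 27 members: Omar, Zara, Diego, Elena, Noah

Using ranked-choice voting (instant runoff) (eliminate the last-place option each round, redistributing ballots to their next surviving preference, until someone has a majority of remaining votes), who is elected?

Omar

Round 1: Zara 22, Noah 45, Diego 16, Omar 59, Elena 14. Eliminate Elena.
Round 2: Zara 22, Noah 59, Diego 16, Omar 59. Eliminate Diego.
Round 3: Zara 22, Noah 59, Omar 75. Eliminate Zara.
Round 4: Noah 59, Omar 97. Omar has a majority.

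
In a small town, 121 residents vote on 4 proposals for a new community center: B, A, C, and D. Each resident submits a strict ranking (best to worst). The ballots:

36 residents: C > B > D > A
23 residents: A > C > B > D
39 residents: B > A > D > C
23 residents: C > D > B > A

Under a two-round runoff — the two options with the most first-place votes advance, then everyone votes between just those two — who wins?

C

Round 1 first-place votes: B 39, A 23, C 59, D 0.
C and B advance.
Runoff: C is preferred to B by 82 voters; B by 39.
C wins the runoff.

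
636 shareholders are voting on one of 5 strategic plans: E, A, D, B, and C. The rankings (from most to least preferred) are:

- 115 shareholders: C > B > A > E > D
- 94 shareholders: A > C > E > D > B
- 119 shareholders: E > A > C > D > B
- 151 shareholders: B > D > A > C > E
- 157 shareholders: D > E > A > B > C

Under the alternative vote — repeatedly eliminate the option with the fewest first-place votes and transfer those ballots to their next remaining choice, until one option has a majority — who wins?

Round 1: E 119, A 94, D 157, B 151, C 115. Eliminate A.
Round 2: E 119, D 157, B 151, C 209. Eliminate E.
Round 3: D 157, B 151, C 328. C has a majority.

C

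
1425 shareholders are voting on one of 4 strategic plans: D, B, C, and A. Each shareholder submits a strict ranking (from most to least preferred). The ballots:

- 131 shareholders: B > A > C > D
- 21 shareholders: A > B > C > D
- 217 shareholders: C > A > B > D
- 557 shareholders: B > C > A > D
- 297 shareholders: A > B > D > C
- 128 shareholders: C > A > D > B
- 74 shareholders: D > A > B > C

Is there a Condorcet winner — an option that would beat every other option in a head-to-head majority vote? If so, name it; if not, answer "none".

none

Checking pairwise contests:
B beats D 1223–202.
A beats B 737–688.
B beats C 1080–345.
C beats A 902–523.
Every option loses at least one head-to-head, so there is no Condorcet winner.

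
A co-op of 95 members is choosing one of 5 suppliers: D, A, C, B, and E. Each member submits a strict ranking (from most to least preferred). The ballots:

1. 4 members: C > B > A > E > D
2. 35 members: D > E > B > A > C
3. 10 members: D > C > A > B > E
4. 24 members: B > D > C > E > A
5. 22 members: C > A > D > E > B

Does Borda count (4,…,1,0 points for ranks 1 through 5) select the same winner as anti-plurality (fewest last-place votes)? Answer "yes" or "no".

yes

Borda — scores: D 296, A 129, C 182, B 188, E 155. Winner: D.
Anti-plurality — last-place votes: D 4, A 24, C 35, B 22, E 10. Winner: D.
The two methods agree.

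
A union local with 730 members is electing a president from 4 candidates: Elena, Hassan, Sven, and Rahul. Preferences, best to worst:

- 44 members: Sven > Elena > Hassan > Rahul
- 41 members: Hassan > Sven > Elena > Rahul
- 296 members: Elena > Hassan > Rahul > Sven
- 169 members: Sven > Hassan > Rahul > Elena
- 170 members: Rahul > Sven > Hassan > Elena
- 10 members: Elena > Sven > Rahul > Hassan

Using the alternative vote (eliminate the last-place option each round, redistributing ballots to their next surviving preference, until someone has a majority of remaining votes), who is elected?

Round 1: Elena 306, Hassan 41, Sven 213, Rahul 170. Eliminate Hassan.
Round 2: Elena 306, Sven 254, Rahul 170. Eliminate Rahul.
Round 3: Elena 306, Sven 424. Sven has a majority.

Sven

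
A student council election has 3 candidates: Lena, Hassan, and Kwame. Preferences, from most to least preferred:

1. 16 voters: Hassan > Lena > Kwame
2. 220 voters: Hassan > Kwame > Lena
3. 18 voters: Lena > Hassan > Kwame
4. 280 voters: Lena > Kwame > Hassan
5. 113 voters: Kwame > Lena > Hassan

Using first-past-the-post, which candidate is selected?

Lena

First-place votes: Lena 298, Hassan 236, Kwame 113.
Lena has the most first-place votes.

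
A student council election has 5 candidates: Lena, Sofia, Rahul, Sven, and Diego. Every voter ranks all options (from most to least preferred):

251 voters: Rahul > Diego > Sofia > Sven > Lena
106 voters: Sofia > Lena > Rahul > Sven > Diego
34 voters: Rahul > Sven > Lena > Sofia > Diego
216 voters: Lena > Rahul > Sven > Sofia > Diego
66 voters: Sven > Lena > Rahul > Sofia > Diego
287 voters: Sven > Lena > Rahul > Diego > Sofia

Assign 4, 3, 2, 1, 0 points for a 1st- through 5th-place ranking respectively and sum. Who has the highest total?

Lena: 251·0 + 106·3 + 34·2 + 216·4 + 66·3 + 287·3 = 2309
Sofia: 251·2 + 106·4 + 34·1 + 216·1 + 66·1 + 287·0 = 1242
Rahul: 251·4 + 106·2 + 34·4 + 216·3 + 66·2 + 287·2 = 2706
Sven: 251·1 + 106·1 + 34·3 + 216·2 + 66·4 + 287·4 = 2303
Diego: 251·3 + 106·0 + 34·0 + 216·0 + 66·0 + 287·1 = 1040
Rahul has the highest Borda score (2706).

Rahul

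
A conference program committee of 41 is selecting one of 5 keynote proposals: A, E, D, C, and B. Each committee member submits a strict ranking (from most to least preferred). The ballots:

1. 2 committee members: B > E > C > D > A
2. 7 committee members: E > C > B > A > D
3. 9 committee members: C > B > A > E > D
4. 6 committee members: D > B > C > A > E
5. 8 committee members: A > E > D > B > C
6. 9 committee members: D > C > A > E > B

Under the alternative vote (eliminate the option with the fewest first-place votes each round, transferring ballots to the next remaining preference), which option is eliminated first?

B

Round 1: A 8, E 7, D 15, C 9, B 2. Eliminate B.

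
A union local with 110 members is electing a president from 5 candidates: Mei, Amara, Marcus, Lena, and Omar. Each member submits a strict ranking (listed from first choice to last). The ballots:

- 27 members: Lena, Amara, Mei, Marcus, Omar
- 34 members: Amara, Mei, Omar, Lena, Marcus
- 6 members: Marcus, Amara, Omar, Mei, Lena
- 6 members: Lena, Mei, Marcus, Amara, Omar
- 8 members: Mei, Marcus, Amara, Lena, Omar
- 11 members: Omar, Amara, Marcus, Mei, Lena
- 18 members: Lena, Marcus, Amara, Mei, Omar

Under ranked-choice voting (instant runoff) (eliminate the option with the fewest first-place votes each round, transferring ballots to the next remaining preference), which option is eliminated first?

Marcus

Round 1: Mei 8, Amara 34, Marcus 6, Lena 51, Omar 11. Eliminate Marcus.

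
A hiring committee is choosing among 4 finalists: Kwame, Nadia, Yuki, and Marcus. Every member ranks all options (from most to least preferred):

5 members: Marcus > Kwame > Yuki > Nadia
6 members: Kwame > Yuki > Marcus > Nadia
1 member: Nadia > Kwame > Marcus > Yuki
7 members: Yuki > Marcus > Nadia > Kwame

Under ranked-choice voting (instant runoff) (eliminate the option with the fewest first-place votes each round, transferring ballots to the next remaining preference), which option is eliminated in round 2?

Round 1: Kwame 6, Nadia 1, Yuki 7, Marcus 5. Eliminate Nadia.
Round 2: Kwame 7, Yuki 7, Marcus 5. Eliminate Marcus.

Marcus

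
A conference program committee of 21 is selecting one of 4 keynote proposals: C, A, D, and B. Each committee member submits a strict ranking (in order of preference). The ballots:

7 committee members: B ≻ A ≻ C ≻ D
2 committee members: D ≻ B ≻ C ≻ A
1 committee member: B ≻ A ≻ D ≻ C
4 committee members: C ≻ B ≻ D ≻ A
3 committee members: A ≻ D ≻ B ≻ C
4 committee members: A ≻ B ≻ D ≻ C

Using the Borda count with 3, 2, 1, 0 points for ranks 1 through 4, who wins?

B

C: 7·1 + 2·1 + 1·0 + 4·3 + 3·0 + 4·0 = 21
A: 7·2 + 2·0 + 1·2 + 4·0 + 3·3 + 4·3 = 37
D: 7·0 + 2·3 + 1·1 + 4·1 + 3·2 + 4·1 = 21
B: 7·3 + 2·2 + 1·3 + 4·2 + 3·1 + 4·2 = 47
B has the highest Borda score (47).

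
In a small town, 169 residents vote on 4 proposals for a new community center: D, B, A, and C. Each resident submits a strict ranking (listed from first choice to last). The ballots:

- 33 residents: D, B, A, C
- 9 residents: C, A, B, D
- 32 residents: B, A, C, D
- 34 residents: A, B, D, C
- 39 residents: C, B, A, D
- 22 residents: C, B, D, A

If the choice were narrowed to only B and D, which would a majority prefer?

B

Voters preferring B to D: 136; preferring D to B: 33.
B wins the head-to-head.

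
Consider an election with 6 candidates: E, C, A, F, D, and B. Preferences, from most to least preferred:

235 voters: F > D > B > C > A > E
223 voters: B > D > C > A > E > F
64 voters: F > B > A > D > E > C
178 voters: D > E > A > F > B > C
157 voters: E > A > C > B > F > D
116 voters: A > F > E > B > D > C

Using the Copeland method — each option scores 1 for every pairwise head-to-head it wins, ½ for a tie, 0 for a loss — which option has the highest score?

E: beats C and F; loses to A, D, and B → score 2.
C: loses to E, A, F, D, and B → score 0.
A: beats E, C, and F; loses to D and B → score 3.
F: beats C, D, and B; loses to E and A → score 3.
D: beats E, C, and A; loses to F and B → score 3.
B: beats E, C, A, and D; loses to F → score 4.
B has the best pairwise record.

B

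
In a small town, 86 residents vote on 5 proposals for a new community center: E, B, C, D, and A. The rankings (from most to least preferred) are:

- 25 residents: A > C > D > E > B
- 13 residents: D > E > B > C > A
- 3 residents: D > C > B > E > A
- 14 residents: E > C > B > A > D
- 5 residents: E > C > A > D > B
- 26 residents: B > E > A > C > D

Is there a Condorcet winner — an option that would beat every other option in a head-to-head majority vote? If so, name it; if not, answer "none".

E

E vs B: 57–29 for E.
E vs C: 58–28 for E.
E vs D: 45–41 for E.
E vs A: 61–25 for E.
E beats every other option head-to-head.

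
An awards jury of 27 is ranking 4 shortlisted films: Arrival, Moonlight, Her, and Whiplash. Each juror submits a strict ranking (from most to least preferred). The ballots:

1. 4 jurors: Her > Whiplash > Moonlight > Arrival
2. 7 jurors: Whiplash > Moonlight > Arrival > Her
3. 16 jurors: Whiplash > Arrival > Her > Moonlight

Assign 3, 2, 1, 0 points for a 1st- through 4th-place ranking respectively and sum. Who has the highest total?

Whiplash

Arrival: 4·0 + 7·1 + 16·2 = 39
Moonlight: 4·1 + 7·2 + 16·0 = 18
Her: 4·3 + 7·0 + 16·1 = 28
Whiplash: 4·2 + 7·3 + 16·3 = 77
Whiplash has the highest Borda score (77).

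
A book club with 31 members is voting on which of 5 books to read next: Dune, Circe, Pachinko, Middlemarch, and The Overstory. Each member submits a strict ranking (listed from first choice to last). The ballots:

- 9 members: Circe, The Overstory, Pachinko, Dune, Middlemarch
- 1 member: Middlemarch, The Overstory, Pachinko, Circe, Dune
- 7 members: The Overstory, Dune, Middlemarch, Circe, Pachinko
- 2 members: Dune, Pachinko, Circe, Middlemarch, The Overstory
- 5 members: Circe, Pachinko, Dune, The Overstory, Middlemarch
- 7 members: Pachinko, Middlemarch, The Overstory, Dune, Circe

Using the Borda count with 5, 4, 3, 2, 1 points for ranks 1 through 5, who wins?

The Overstory

Dune: 9·2 + 1·1 + 7·4 + 2·5 + 5·3 + 7·2 = 86
Circe: 9·5 + 1·2 + 7·2 + 2·3 + 5·5 + 7·1 = 99
Pachinko: 9·3 + 1·3 + 7·1 + 2·4 + 5·4 + 7·5 = 100
Middlemarch: 9·1 + 1·5 + 7·3 + 2·2 + 5·1 + 7·4 = 72
The Overstory: 9·4 + 1·4 + 7·5 + 2·1 + 5·2 + 7·3 = 108
The Overstory has the highest Borda score (108).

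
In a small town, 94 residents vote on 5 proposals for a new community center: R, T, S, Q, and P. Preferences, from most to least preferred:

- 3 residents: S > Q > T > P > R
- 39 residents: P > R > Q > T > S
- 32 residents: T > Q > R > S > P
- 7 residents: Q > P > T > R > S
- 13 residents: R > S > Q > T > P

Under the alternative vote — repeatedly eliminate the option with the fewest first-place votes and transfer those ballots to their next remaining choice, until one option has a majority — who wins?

T

Round 1: R 13, T 32, S 3, Q 7, P 39. Eliminate S.
Round 2: R 13, T 32, Q 10, P 39. Eliminate Q.
Round 3: R 13, T 35, P 46. Eliminate R.
Round 4: T 48, P 46. T has a majority.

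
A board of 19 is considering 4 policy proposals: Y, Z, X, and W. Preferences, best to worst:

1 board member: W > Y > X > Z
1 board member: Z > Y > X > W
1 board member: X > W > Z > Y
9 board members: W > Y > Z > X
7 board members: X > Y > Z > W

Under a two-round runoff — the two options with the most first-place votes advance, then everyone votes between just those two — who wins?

Round 1 first-place votes: Y 0, Z 1, X 8, W 10.
W and X advance.
Runoff: W is preferred to X by 10 voters; X by 9.
W wins the runoff.

W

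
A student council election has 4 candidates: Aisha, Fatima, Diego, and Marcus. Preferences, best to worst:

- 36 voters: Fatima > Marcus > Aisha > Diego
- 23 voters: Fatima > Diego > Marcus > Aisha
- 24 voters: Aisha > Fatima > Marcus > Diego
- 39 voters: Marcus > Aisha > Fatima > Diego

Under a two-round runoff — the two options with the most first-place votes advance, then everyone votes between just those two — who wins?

Round 1 first-place votes: Aisha 24, Fatima 59, Diego 0, Marcus 39.
Fatima and Marcus advance.
Runoff: Fatima is preferred to Marcus by 83 voters; Marcus by 39.
Fatima wins the runoff.

Fatima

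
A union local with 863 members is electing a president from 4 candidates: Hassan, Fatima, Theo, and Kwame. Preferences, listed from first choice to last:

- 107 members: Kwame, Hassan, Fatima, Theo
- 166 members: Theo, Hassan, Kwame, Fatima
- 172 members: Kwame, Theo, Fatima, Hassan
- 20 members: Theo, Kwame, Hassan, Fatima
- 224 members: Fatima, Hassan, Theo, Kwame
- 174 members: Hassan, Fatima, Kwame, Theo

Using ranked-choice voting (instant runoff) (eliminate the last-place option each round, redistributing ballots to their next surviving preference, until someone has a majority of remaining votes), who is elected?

Round 1: Hassan 174, Fatima 224, Theo 186, Kwame 279. Eliminate Hassan.
Round 2: Fatima 398, Theo 186, Kwame 279. Eliminate Theo.
Round 3: Fatima 398, Kwame 465. Kwame has a majority.

Kwame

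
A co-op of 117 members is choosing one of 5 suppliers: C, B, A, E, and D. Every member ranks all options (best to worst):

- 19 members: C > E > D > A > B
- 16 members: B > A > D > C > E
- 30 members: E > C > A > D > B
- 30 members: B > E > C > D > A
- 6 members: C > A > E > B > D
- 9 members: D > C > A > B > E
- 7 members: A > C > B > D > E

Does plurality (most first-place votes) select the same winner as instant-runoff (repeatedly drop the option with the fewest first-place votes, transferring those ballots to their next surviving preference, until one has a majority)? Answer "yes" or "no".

Plurality — first-place votes: C 25, B 46, A 7, E 30, D 9. Winner: B.
Instant-runoff — R1 C 25, B 46, A 7, E 30, D 9 (A out); R2 C 32, B 46, E 30, D 9 (D out); R3 C 41, B 46, E 30 (E out); R4 C 71, B 46 (C winner). Winner: C.
The two methods disagree.

no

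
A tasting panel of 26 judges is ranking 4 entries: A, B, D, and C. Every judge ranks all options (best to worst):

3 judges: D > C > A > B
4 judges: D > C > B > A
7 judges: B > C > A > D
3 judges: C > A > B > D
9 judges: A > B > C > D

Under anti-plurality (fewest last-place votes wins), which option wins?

Last-place votes: A 4, B 3, D 19, C 0.
C is ranked last by the fewest voters, so C wins.

C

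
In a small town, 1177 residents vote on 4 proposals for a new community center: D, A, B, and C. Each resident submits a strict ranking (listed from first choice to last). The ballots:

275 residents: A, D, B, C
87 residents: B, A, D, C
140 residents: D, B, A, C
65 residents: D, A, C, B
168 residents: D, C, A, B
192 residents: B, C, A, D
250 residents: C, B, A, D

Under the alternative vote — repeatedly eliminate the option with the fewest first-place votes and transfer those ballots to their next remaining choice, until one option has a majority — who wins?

D

Round 1: D 373, A 275, B 279, C 250. Eliminate C.
Round 2: D 373, A 275, B 529. Eliminate A.
Round 3: D 648, B 529. D has a majority.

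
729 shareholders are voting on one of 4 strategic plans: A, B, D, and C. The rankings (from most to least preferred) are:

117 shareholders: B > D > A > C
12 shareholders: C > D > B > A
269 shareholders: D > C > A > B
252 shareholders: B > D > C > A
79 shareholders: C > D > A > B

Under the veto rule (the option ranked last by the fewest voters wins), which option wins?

D

Last-place votes: A 264, B 348, D 0, C 117.
D is ranked last by the fewest voters, so D wins.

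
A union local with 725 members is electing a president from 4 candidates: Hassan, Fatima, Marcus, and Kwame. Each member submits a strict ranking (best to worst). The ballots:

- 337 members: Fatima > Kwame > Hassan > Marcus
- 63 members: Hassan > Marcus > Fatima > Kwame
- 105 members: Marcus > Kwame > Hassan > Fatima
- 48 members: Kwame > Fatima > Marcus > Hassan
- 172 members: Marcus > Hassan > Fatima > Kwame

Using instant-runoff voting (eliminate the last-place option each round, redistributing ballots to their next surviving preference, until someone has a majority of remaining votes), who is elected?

Fatima

Round 1: Hassan 63, Fatima 337, Marcus 277, Kwame 48. Eliminate Kwame.
Round 2: Hassan 63, Fatima 385, Marcus 277. Fatima has a majority.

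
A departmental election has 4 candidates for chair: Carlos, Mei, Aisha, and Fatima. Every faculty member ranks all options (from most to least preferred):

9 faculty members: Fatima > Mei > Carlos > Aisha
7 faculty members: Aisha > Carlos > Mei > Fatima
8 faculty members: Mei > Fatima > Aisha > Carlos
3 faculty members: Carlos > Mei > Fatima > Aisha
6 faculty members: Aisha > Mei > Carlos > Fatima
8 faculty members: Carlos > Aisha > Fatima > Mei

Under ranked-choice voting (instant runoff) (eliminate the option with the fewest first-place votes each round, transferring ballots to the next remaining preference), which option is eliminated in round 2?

Round 1: Carlos 11, Mei 8, Aisha 13, Fatima 9. Eliminate Mei.
Round 2: Carlos 11, Aisha 13, Fatima 17. Eliminate Carlos.

Carlos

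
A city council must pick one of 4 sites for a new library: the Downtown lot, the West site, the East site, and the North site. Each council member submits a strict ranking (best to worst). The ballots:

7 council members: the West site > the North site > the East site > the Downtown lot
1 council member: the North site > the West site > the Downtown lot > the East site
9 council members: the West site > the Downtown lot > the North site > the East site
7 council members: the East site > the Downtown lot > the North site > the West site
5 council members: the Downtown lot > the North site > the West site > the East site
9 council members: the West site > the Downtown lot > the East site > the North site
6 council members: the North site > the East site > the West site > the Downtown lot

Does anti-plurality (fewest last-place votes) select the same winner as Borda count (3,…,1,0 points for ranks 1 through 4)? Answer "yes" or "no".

Anti-plurality — last-place votes: the Downtown lot 13, the West site 7, the East site 15, the North site 9. Winner: the West site.
Borda — scores: the Downtown lot 66, the West site 88, the East site 49, the North site 61. Winner: the West site.
The two methods agree.

yes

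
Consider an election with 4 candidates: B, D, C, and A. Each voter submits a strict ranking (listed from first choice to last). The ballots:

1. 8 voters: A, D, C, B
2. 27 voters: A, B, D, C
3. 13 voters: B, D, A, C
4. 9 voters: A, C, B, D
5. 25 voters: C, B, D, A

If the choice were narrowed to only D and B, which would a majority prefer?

B

Voters preferring D to B: 8; preferring B to D: 74.
B wins the head-to-head.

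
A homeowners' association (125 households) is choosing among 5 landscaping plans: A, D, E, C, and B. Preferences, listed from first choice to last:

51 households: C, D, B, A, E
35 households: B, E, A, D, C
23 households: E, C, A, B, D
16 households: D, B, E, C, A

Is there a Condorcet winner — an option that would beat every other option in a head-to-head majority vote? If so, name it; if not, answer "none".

Checking pairwise contests:
D beats A 67–58.
C beats D 74–51.
D beats E 67–58.
E beats C 74–51.
D beats B 67–58.
Every option loses at least one head-to-head, so there is no Condorcet winner.

none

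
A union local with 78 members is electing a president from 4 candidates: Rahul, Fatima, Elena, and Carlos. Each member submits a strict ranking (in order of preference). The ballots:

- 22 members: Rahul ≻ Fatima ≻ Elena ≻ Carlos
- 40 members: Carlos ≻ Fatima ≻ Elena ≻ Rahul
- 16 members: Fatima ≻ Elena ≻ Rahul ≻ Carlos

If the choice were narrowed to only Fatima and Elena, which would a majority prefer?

Fatima

Voters preferring Fatima to Elena: 78; preferring Elena to Fatima: 0.
Fatima wins the head-to-head.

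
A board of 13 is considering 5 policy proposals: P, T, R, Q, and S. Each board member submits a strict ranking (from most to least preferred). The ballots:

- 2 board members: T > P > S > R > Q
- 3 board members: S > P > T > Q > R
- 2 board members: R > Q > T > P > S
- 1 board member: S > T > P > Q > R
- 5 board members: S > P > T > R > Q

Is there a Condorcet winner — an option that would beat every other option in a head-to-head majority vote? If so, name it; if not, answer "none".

S

S vs P: 9–4 for S.
S vs T: 9–4 for S.
S vs R: 11–2 for S.
S vs Q: 11–2 for S.
S beats every other option head-to-head.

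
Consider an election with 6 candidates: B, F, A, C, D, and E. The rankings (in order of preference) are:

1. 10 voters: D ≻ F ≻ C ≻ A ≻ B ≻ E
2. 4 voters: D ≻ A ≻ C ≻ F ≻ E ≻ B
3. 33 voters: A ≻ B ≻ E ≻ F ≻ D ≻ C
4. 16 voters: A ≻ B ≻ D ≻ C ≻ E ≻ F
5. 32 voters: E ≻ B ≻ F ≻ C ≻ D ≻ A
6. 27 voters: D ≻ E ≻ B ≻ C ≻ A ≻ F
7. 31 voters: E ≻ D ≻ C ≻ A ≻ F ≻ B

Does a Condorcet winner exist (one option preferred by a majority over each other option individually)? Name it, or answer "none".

E vs B: 94–59 for E.
E vs F: 139–14 for E.
E vs A: 90–63 for E.
E vs C: 123–30 for E.
E vs D: 96–57 for E.
E beats every other option head-to-head.

E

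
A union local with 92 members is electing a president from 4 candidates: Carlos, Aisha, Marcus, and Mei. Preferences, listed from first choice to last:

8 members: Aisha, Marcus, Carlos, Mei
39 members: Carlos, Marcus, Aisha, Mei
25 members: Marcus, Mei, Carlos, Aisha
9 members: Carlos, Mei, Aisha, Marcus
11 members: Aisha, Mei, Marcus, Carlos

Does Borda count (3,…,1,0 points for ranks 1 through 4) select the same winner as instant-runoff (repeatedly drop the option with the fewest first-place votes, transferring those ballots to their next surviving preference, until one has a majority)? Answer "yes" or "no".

no

Borda — scores: Carlos 177, Aisha 105, Marcus 180, Mei 90. Winner: Marcus.
Instant-runoff — R1 Carlos 48, Aisha 19, Marcus 25, Mei 0 (Carlos winner). Winner: Carlos.
The two methods disagree.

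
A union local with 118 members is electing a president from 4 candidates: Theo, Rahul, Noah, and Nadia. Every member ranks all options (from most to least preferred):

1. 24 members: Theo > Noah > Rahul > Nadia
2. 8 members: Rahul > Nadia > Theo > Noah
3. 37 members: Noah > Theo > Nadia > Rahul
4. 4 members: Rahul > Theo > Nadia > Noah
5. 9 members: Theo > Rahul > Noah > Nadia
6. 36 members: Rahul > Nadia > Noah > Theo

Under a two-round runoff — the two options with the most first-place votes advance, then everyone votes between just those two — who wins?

Noah

Round 1 first-place votes: Theo 33, Rahul 48, Noah 37, Nadia 0.
Rahul and Noah advance.
Runoff: Rahul is preferred to Noah by 57 voters; Noah by 61.
Noah wins the runoff.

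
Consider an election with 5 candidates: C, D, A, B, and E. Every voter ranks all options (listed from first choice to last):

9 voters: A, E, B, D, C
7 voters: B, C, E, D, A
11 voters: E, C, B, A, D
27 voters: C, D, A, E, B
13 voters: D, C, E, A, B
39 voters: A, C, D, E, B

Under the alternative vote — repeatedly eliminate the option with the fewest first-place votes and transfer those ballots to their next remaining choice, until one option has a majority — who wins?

C

Round 1: C 27, D 13, A 48, B 7, E 11. Eliminate B.
Round 2: C 34, D 13, A 48, E 11. Eliminate E.
Round 3: C 45, D 13, A 48. Eliminate D.
Round 4: C 58, A 48. C has a majority.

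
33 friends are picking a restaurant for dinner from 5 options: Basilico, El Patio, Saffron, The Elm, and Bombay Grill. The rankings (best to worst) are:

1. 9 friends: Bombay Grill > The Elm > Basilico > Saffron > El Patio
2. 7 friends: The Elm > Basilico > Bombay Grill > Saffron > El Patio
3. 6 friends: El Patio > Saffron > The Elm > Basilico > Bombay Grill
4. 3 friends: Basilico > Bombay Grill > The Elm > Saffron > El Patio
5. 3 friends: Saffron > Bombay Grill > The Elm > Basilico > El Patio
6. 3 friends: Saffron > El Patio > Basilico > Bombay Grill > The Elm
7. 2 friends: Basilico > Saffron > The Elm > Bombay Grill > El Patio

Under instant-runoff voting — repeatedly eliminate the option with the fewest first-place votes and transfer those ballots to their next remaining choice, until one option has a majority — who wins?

Bombay Grill

Round 1: Basilico 5, El Patio 6, Saffron 6, The Elm 7, Bombay Grill 9. Eliminate Basilico.
Round 2: El Patio 6, Saffron 8, The Elm 7, Bombay Grill 12. Eliminate El Patio.
Round 3: Saffron 14, The Elm 7, Bombay Grill 12. Eliminate The Elm.
Round 4: Saffron 14, Bombay Grill 19. Bombay Grill has a majority.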